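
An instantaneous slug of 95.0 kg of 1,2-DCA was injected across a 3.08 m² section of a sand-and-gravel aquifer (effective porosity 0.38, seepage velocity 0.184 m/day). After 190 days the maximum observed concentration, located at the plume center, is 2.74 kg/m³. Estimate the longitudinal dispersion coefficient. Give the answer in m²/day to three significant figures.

At the plume center C_max = M/(n_e·A·√(4πDt)), so D = M²/(4πt·(n_e·A·C_max)²).
n_e·A·C_max = 0.38 × 3.08 × 2.74 = 3.207 kg/m.
D = 95.0²/(4π × 190 × 3.207²) = 0.368 m²/day.

0.368 m²/day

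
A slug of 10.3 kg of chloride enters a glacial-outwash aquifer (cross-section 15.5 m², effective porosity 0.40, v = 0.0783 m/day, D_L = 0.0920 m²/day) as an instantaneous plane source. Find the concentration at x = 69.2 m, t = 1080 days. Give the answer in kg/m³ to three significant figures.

0.0260 kg/m³

For an instantaneous plane source, C(x,t) = M/(n_e·A·√(4πDt)) · exp(−(x−vt)²/(4Dt)), with n_e·A the pore (flow) area.
Plume center vt = 0.0783 × 1080 = 84.564 m, so the well at 69.2 m is 15.364 m upgradient of the peak.
√(4πDt) = 35.34 m, giving peak height M/(n_e·A·√(4πDt)) = 10.3/(0.40 × 15.5 × 35.34) = 0.04701 kg/m³.
(x−vt)²/(4Dt) = (-15.364)²/(4 × 0.0920 × 1080) = 0.5939; exp(−0.5939) = 0.5522.
C = 0.04701 × 0.5522 = 0.0260 kg/m³.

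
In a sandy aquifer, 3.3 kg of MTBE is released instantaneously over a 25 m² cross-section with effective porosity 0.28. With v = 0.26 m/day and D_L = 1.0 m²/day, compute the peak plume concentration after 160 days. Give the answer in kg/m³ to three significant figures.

0.0105 kg/m³

The peak of an instantaneous 1D plume sits at x = vt; there the Gaussian factor is 1 and C_max = M/(n_e·A·√(4πDt)), where n_e·A is the pore area the mass is dissolved in.
√(4πDt) = √(4π × 1.0 × 160) = 44.84 m, so C_max = 3.3/(0.28 × 25 × 44.84) = 0.0105 kg/m³.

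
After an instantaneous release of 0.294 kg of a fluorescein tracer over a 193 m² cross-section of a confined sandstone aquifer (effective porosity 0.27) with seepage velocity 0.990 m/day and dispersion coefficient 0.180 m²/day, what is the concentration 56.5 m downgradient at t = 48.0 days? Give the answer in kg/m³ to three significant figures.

For an instantaneous plane source, C(x,t) = M/(n_e·A·√(4πDt)) · exp(−(x−vt)²/(4Dt)), with n_e·A the pore (flow) area.
Plume center vt = 0.990 × 48.0 = 47.52 m, so the well at 56.5 m is 8.98 m downgradient of the peak.
√(4πDt) = 10.42 m, giving peak height M/(n_e·A·√(4πDt)) = 0.294/(0.27 × 193 × 10.42) = 0.0005415 kg/m³.
(x−vt)²/(4Dt) = (8.98)²/(4 × 0.180 × 48.0) = 2.333; exp(−2.333) = 0.09700.
C = 0.0005415 × 0.09700 = 5.25e-05 kg/m³.

5.25e-05 kg/m³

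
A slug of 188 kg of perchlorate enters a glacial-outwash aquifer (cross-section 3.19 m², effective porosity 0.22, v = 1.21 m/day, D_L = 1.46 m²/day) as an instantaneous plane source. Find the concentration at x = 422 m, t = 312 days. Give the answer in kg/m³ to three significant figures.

For an instantaneous plane source, C(x,t) = M/(n_e·A·√(4πDt)) · exp(−(x−vt)²/(4Dt)), with n_e·A the pore (flow) area.
Plume center vt = 1.21 × 312 = 377.52 m, so the well at 422 m is 44.48 m downgradient of the peak.
√(4πDt) = 75.66 m, giving peak height M/(n_e·A·√(4πDt)) = 188/(0.22 × 3.19 × 75.66) = 3.541 kg/m³.
(x−vt)²/(4Dt) = (44.48)²/(4 × 1.46 × 312) = 1.086; exp(−1.086) = 0.3376.
C = 3.541 × 0.3376 = 1.20 kg/m³.

1.20 kg/m³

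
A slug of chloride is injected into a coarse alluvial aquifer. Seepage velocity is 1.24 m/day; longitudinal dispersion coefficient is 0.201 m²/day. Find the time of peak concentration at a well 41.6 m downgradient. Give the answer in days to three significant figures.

33.4 days

For the 1D instantaneous-source solution, setting ∂C/∂t = 0 at fixed x gives v²t² + 2Dt − x² = 0, so t = (√(D² + v²x²) − D)/v².
√(D² + v²x²) = √(0.201² + 1.24² × 41.6²) = 51.58; v² = 1.5376.
t = (51.58 − 0.201)/1.5376 = 33.4 days (vs. the pure-advection estimate x/v = 33.5 d).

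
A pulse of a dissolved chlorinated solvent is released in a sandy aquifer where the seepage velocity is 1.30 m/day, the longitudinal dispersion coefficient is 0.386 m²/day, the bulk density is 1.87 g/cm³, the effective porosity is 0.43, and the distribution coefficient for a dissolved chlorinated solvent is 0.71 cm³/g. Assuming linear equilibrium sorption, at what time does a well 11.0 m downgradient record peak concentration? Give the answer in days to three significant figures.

33.7 days

Retardation factor R = 1 + ρ_b·K_d/n = 1 + 1.87 × 0.71/0.43 = 4.088.
Sorption retards both mechanisms: v_R = v/R = 0.3180 m/day, D_R = D/R = 0.09442 m²/day.
Peak time from v_R²t² + 2D_R t − x² = 0: t = (√(D_R² + v_R²x²) − D_R)/v_R².
√(D_R² + v_R²x²) = √(0.09442² + 0.3180² × 11.0²) = 3.499; v_R² = 0.1011.
t = (3.499 − 0.09442)/0.1011 = 33.7 days.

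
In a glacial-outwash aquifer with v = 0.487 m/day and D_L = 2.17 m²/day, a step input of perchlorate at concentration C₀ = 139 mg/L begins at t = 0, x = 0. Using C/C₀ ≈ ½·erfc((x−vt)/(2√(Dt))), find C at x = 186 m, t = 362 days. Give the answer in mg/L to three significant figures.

56.1 mg/L

For a continuous step input, C/C₀ ≈ ½·erfc((x−vt)/(2√(Dt))).
vt = 0.487 × 362 = 176.294 m and 2√(Dt) = 2√(2.17 × 362) = 56.05 m.
Argument (x−vt)/(2√(Dt)) = (186 − 176.294)/56.05 = 0.1732; ½·erfc(0.1732) = 0.4033.
C = 139 × 0.4033 = 56.1 mg/L.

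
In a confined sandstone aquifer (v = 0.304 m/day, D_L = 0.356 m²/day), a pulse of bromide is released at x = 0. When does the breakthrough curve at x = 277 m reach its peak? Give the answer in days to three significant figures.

907 days

For the 1D instantaneous-source solution, setting ∂C/∂t = 0 at fixed x gives v²t² + 2Dt − x² = 0, so t = (√(D² + v²x²) − D)/v².
√(D² + v²x²) = √(0.356² + 0.304² × 277²) = 84.21; v² = 0.092416.
t = (84.21 − 0.356)/0.092416 = 907 days (vs. the pure-advection estimate x/v = 911 d).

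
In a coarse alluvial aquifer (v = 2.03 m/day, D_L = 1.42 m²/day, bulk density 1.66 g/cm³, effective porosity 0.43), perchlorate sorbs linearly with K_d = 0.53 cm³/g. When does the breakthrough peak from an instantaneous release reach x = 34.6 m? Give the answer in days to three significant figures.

50.9 days

Retardation factor R = 1 + ρ_b·K_d/n = 1 + 1.66 × 0.53/0.43 = 3.046.
Sorption retards both mechanisms: v_R = v/R = 0.6664 m/day, D_R = D/R = 0.4662 m²/day.
Peak time from v_R²t² + 2D_R t − x² = 0: t = (√(D_R² + v_R²x²) − D_R)/v_R².
√(D_R² + v_R²x²) = √(0.4662² + 0.6664² × 34.6²) = 23.06; v_R² = 0.4441.
t = (23.06 − 0.4662)/0.4441 = 50.9 days.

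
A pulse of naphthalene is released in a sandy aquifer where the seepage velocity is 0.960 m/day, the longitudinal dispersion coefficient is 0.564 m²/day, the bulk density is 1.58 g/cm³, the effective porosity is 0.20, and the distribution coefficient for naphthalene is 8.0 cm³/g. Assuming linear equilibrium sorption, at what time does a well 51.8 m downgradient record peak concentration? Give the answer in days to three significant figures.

Retardation factor R = 1 + ρ_b·K_d/n = 1 + 1.58 × 8.0/0.20 = 64.20.
Sorption retards both mechanisms: v_R = v/R = 0.01495 m/day, D_R = D/R = 0.008785 m²/day.
Peak time from v_R²t² + 2D_R t − x² = 0: t = (√(D_R² + v_R²x²) − D_R)/v_R².
√(D_R² + v_R²x²) = √(0.008785² + 0.01495² × 51.8²) = 0.7745; v_R² = 0.0002235.
t = (0.7745 − 0.008785)/0.0002235 = 3430 days.

3430 days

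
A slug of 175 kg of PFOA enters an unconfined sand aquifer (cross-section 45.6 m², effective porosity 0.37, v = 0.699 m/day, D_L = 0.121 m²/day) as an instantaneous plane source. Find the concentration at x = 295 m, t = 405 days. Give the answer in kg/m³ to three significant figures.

For an instantaneous plane source, C(x,t) = M/(n_e·A·√(4πDt)) · exp(−(x−vt)²/(4Dt)), with n_e·A the pore (flow) area.
Plume center vt = 0.699 × 405 = 283.095 m, so the well at 295 m is 11.905 m downgradient of the peak.
√(4πDt) = 24.82 m, giving peak height M/(n_e·A·√(4πDt)) = 175/(0.37 × 45.6 × 24.82) = 0.4179 kg/m³.
(x−vt)²/(4Dt) = (11.905)²/(4 × 0.121 × 405) = 0.7230; exp(−0.7230) = 0.4853.
C = 0.4179 × 0.4853 = 0.203 kg/m³.

0.203 kg/m³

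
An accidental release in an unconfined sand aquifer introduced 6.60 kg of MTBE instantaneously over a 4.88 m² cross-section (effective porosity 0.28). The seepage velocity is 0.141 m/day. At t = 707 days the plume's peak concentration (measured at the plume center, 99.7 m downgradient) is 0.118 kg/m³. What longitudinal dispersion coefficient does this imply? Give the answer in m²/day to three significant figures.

At the plume center C_max = M/(n_e·A·√(4πDt)), so D = M²/(4πt·(n_e·A·C_max)²).
n_e·A·C_max = 0.28 × 4.88 × 0.118 = 0.1612 kg/m.
D = 6.60²/(4π × 707 × 0.1612²) = 0.189 m²/day.

0.189 m²/day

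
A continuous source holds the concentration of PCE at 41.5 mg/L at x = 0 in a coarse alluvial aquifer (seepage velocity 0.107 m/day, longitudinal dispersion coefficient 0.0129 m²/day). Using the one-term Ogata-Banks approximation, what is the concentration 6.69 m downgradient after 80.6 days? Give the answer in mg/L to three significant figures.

For a continuous step input, C/C₀ ≈ ½·erfc((x−vt)/(2√(Dt))).
vt = 0.107 × 80.6 = 8.6242 m and 2√(Dt) = 2√(0.0129 × 80.6) = 2.039 m.
Argument (x−vt)/(2√(Dt)) = (6.69 − 8.6242)/2.039 = -0.9486; ½·erfc(-0.9486) = 0.9101.
C = 41.5 × 0.9101 = 37.8 mg/L.

37.8 mg/L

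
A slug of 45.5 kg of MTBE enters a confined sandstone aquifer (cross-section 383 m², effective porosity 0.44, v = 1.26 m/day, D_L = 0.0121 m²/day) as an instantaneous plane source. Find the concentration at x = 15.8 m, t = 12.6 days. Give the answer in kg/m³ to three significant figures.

For an instantaneous plane source, C(x,t) = M/(n_e·A·√(4πDt)) · exp(−(x−vt)²/(4Dt)), with n_e·A the pore (flow) area.
Plume center vt = 1.26 × 12.6 = 15.876 m, so the well at 15.8 m is 0.076 m upgradient of the peak.
√(4πDt) = 1.384 m, giving peak height M/(n_e·A·√(4πDt)) = 45.5/(0.44 × 383 × 1.384) = 0.1951 kg/m³.
(x−vt)²/(4Dt) = (-0.076)²/(4 × 0.0121 × 12.6) = 0.009471; exp(−0.009471) = 0.9906.
C = 0.1951 × 0.9906 = 0.193 kg/m³.

0.193 kg/m³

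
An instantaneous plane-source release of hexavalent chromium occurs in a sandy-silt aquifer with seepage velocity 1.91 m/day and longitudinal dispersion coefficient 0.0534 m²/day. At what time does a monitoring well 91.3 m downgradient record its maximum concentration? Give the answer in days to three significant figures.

47.8 days

For the 1D instantaneous-source solution, setting ∂C/∂t = 0 at fixed x gives v²t² + 2Dt − x² = 0, so t = (√(D² + v²x²) − D)/v².
√(D² + v²x²) = √(0.0534² + 1.91² × 91.3²) = 174.4; v² = 3.6481.
t = (174.4 − 0.0534)/3.6481 = 47.8 days (vs. the pure-advection estimate x/v = 47.8 d).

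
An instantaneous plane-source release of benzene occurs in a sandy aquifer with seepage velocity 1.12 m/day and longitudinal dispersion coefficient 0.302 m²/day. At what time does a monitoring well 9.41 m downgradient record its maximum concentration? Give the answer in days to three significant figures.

For the 1D instantaneous-source solution, setting ∂C/∂t = 0 at fixed x gives v²t² + 2Dt − x² = 0, so t = (√(D² + v²x²) − D)/v².
√(D² + v²x²) = √(0.302² + 1.12² × 9.41²) = 10.54; v² = 1.2544.
t = (10.54 − 0.302)/1.2544 = 8.16 days (vs. the pure-advection estimate x/v = 8.40 d).

8.16 days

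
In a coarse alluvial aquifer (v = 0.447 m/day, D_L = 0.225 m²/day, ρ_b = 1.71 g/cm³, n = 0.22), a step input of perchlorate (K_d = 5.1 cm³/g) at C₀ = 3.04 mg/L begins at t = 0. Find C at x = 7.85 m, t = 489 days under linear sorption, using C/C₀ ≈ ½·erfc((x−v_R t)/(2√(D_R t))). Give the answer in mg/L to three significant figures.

Retardation factor R = 1 + ρ_b·K_d/n = 1 + 1.71 × 5.1/0.22 = 40.64.
Sorption retards both mechanisms: v_R = v/R = 0.01100 m/day, D_R = D/R = 0.005536 m²/day.
v_R·t = 0.01100 × 489 = 5.379 m; 2√(D_R t) = 3.291 m; argument = (7.85 − 5.379)/3.291 = 0.7508.
C = C₀ × ½·erfc(0.7508) = 3.04 × 0.1442 = 0.438 mg/L.

0.438 mg/L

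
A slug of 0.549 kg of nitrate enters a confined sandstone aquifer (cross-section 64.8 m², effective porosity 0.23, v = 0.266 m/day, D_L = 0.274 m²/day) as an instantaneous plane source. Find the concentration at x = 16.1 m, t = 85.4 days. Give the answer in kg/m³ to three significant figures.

0.00135 kg/m³

For an instantaneous plane source, C(x,t) = M/(n_e·A·√(4πDt)) · exp(−(x−vt)²/(4Dt)), with n_e·A the pore (flow) area.
Plume center vt = 0.266 × 85.4 = 22.7164 m, so the well at 16.1 m is 6.6164 m upgradient of the peak.
√(4πDt) = 17.15 m, giving peak height M/(n_e·A·√(4πDt)) = 0.549/(0.23 × 64.8 × 17.15) = 0.002148 kg/m³.
(x−vt)²/(4Dt) = (-6.6164)²/(4 × 0.274 × 85.4) = 0.4677; exp(−0.4677) = 0.6264.
C = 0.002148 × 0.6264 = 0.00135 kg/m³.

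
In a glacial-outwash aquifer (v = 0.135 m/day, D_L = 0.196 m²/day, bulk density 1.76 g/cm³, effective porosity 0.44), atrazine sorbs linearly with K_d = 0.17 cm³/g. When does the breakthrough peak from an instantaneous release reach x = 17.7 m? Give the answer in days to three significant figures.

Retardation factor R = 1 + ρ_b·K_d/n = 1 + 1.76 × 0.17/0.44 = 1.680.
Sorption retards both mechanisms: v_R = v/R = 0.08036 m/day, D_R = D/R = 0.1167 m²/day.
Peak time from v_R²t² + 2D_R t − x² = 0: t = (√(D_R² + v_R²x²) − D_R)/v_R².
√(D_R² + v_R²x²) = √(0.1167² + 0.08036² × 17.7²) = 1.427; v_R² = 0.006458.
t = (1.427 − 0.1167)/0.006458 = 203 days.

203 days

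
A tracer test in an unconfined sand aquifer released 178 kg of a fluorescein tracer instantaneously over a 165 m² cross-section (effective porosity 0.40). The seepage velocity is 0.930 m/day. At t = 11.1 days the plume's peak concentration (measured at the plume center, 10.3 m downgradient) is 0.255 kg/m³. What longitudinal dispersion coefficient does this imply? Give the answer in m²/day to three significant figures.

0.802 m²/day

At the plume center C_max = M/(n_e·A·√(4πDt)), so D = M²/(4πt·(n_e·A·C_max)²).
n_e·A·C_max = 0.40 × 165 × 0.255 = 16.83 kg/m.
D = 178²/(4π × 11.1 × 16.83²) = 0.802 m²/day.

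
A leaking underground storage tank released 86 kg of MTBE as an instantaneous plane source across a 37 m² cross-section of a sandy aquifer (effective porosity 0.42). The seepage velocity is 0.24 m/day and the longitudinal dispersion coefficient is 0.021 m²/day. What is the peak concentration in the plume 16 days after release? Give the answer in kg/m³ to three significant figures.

2.69 kg/m³

The peak of an instantaneous 1D plume sits at x = vt; there the Gaussian factor is 1 and C_max = M/(n_e·A·√(4πDt)), where n_e·A is the pore area the mass is dissolved in.
√(4πDt) = √(4π × 0.021 × 16) = 2.055 m, so C_max = 86/(0.42 × 37 × 2.055) = 2.69 kg/m³.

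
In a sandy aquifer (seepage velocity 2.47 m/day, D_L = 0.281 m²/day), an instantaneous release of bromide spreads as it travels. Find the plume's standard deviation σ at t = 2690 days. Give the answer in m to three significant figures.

38.9 m

Dispersive spreading gives a Gaussian with σ² = 2Dt; advection only shifts the center.
σ = √(2 × 0.281 × 2690) = 38.9 m.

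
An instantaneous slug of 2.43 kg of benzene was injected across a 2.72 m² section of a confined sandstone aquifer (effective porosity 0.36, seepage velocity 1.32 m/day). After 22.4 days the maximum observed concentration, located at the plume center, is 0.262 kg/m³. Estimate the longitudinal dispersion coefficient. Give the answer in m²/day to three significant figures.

At the plume center C_max = M/(n_e·A·√(4πDt)), so D = M²/(4πt·(n_e·A·C_max)²).
n_e·A·C_max = 0.36 × 2.72 × 0.262 = 0.2566 kg/m.
D = 2.43²/(4π × 22.4 × 0.2566²) = 0.319 m²/day.

0.319 m²/day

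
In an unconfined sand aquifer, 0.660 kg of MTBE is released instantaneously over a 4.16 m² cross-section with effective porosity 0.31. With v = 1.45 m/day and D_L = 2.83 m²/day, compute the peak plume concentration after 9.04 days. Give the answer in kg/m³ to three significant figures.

0.0285 kg/m³

The peak of an instantaneous 1D plume sits at x = vt; there the Gaussian factor is 1 and C_max = M/(n_e·A·√(4πDt)), where n_e·A is the pore area the mass is dissolved in.
√(4πDt) = √(4π × 2.83 × 9.04) = 17.93 m, so C_max = 0.660/(0.31 × 4.16 × 17.93) = 0.0285 kg/m³.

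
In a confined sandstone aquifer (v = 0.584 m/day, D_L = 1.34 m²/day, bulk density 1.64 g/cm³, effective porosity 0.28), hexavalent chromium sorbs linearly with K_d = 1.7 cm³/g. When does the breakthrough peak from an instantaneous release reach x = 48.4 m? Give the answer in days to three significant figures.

Retardation factor R = 1 + ρ_b·K_d/n = 1 + 1.64 × 1.7/0.28 = 10.96.
Sorption retards both mechanisms: v_R = v/R = 0.05328 m/day, D_R = D/R = 0.1223 m²/day.
Peak time from v_R²t² + 2D_R t − x² = 0: t = (√(D_R² + v_R²x²) − D_R)/v_R².
√(D_R² + v_R²x²) = √(0.1223² + 0.05328² × 48.4²) = 2.582; v_R² = 0.002839.
t = (2.582 − 0.1223)/0.002839 = 866 days.

866 days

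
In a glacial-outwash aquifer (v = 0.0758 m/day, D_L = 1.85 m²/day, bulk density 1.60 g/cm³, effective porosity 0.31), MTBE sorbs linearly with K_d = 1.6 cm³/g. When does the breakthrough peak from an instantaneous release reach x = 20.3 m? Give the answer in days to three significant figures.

Retardation factor R = 1 + ρ_b·K_d/n = 1 + 1.60 × 1.6/0.31 = 9.258.
Sorption retards both mechanisms: v_R = v/R = 0.008188 m/day, D_R = D/R = 0.1998 m²/day.
Peak time from v_R²t² + 2D_R t − x² = 0: t = (√(D_R² + v_R²x²) − D_R)/v_R².
√(D_R² + v_R²x²) = √(0.1998² + 0.008188² × 20.3²) = 0.2599; v_R² = 6.704e-05.
t = (0.2599 − 0.1998)/6.704e-05 = 896 days.

896 days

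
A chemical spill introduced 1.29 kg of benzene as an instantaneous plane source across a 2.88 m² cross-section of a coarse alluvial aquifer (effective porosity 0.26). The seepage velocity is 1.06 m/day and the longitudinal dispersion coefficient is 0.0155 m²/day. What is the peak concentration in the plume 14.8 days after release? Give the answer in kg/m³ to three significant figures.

The peak of an instantaneous 1D plume sits at x = vt; there the Gaussian factor is 1 and C_max = M/(n_e·A·√(4πDt)), where n_e·A is the pore area the mass is dissolved in.
√(4πDt) = √(4π × 0.0155 × 14.8) = 1.698 m, so C_max = 1.29/(0.26 × 2.88 × 1.698) = 1.01 kg/m³.

1.01 kg/m³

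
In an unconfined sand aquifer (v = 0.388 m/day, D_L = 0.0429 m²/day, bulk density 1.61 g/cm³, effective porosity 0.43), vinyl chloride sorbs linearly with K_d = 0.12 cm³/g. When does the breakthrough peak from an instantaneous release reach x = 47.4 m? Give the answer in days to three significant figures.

177 days

Retardation factor R = 1 + ρ_b·K_d/n = 1 + 1.61 × 0.12/0.43 = 1.449.
Sorption retards both mechanisms: v_R = v/R = 0.2678 m/day, D_R = D/R = 0.02961 m²/day.
Peak time from v_R²t² + 2D_R t − x² = 0: t = (√(D_R² + v_R²x²) − D_R)/v_R².
√(D_R² + v_R²x²) = √(0.02961² + 0.2678² × 47.4²) = 12.69; v_R² = 0.07172.
t = (12.69 − 0.02961)/0.07172 = 177 days.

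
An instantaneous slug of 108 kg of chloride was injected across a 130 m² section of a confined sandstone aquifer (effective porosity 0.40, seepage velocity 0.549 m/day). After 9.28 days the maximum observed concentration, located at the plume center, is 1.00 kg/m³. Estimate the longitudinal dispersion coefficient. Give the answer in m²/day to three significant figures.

At the plume center C_max = M/(n_e·A·√(4πDt)), so D = M²/(4πt·(n_e·A·C_max)²).
n_e·A·C_max = 0.40 × 130 × 1.00 = 52.00 kg/m.
D = 108²/(4π × 9.28 × 52.00²) = 0.0370 m²/day.

0.0370 m²/day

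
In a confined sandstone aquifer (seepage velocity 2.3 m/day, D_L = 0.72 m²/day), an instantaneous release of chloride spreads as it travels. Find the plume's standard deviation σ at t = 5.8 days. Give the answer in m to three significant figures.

Dispersive spreading gives a Gaussian with σ² = 2Dt; advection only shifts the center.
σ = √(2 × 0.72 × 5.8) = 2.89 m.

2.89 m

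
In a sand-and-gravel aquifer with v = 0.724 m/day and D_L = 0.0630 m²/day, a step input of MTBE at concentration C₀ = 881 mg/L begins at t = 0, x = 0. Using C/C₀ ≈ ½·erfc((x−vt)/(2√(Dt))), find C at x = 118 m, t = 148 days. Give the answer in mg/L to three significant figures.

5.29 mg/L

For a continuous step input, C/C₀ ≈ ½·erfc((x−vt)/(2√(Dt))).
vt = 0.724 × 148 = 107.152 m and 2√(Dt) = 2√(0.0630 × 148) = 6.107 m.
Argument (x−vt)/(2√(Dt)) = (118 − 107.152)/6.107 = 1.776; ½·erfc(1.776) = 0.006009.
C = 881 × 0.006009 = 5.29 mg/L.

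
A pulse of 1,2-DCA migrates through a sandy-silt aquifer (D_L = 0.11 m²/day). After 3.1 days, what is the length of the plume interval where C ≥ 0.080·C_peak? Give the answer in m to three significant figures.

3.71 m

The plume is Gaussian with σ = √(2Dt) = √(2 × 0.11 × 3.1) = 0.8258 m.
C/C_peak = exp(−Δx²/(2σ²)) = 0.080 ⇒ Δx = σ·√(−2 ln 0.080) = 0.8258 × 2.248 = 1.856 m.
Width = 2Δx = 3.71 m.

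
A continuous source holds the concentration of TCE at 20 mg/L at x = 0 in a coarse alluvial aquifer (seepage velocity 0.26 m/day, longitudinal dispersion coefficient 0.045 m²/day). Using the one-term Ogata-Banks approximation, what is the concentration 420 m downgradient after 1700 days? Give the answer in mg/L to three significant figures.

19.2 mg/L

For a continuous step input, C/C₀ ≈ ½·erfc((x−vt)/(2√(Dt))).
vt = 0.26 × 1700 = 442 m and 2√(Dt) = 2√(0.045 × 1700) = 17.49 m.
Argument (x−vt)/(2√(Dt)) = (420 − 442)/17.49 = -1.258; ½·erfc(-1.258) = 0.9624.
C = 20 × 0.9624 = 19.2 mg/L.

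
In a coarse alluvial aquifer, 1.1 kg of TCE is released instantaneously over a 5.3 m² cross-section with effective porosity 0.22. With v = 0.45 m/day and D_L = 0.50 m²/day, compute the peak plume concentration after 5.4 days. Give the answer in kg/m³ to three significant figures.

0.162 kg/m³

The peak of an instantaneous 1D plume sits at x = vt; there the Gaussian factor is 1 and C_max = M/(n_e·A·√(4πDt)), where n_e·A is the pore area the mass is dissolved in.
√(4πDt) = √(4π × 0.50 × 5.4) = 5.825 m, so C_max = 1.1/(0.22 × 5.3 × 5.825) = 0.162 kg/m³.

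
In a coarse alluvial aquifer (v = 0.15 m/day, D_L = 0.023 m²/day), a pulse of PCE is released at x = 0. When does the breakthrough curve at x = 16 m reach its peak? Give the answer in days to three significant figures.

106 days

For the 1D instantaneous-source solution, setting ∂C/∂t = 0 at fixed x gives v²t² + 2Dt − x² = 0, so t = (√(D² + v²x²) − D)/v².
√(D² + v²x²) = √(0.023² + 0.15² × 16²) = 2.400; v² = 0.0225.
t = (2.400 − 0.023)/0.0225 = 106 days (vs. the pure-advection estimate x/v = 107 d).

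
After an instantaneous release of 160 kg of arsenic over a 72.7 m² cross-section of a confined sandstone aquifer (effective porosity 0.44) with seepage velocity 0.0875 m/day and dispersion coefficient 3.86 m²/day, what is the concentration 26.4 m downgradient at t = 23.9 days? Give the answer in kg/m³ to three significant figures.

For an instantaneous plane source, C(x,t) = M/(n_e·A·√(4πDt)) · exp(−(x−vt)²/(4Dt)), with n_e·A the pore (flow) area.
Plume center vt = 0.0875 × 23.9 = 2.09125 m, so the well at 26.4 m is 24.30875 m downgradient of the peak.
√(4πDt) = 34.05 m, giving peak height M/(n_e·A·√(4πDt)) = 160/(0.44 × 72.7 × 34.05) = 0.1469 kg/m³.
(x−vt)²/(4Dt) = (24.30875)²/(4 × 3.86 × 23.9) = 1.601; exp(−1.601) = 0.2017.
C = 0.1469 × 0.2017 = 0.0296 kg/m³.

0.0296 kg/m³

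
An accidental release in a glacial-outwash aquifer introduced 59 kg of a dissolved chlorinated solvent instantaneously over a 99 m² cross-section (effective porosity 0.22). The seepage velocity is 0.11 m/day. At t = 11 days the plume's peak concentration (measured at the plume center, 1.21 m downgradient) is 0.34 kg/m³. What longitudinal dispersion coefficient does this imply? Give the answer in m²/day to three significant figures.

0.459 m²/day

At the plume center C_max = M/(n_e·A·√(4πDt)), so D = M²/(4πt·(n_e·A·C_max)²).
n_e·A·C_max = 0.22 × 99 × 0.34 = 7.405 kg/m.
D = 59²/(4π × 11 × 7.405²) = 0.459 m²/day.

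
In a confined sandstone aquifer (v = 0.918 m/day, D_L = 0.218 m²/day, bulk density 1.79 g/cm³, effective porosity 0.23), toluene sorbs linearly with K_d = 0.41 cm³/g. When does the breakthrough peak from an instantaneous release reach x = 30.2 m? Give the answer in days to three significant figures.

Retardation factor R = 1 + ρ_b·K_d/n = 1 + 1.79 × 0.41/0.23 = 4.191.
Sorption retards both mechanisms: v_R = v/R = 0.2190 m/day, D_R = D/R = 0.05202 m²/day.
Peak time from v_R²t² + 2D_R t − x² = 0: t = (√(D_R² + v_R²x²) − D_R)/v_R².
√(D_R² + v_R²x²) = √(0.05202² + 0.2190² × 30.2²) = 6.614; v_R² = 0.04796.
t = (6.614 − 0.05202)/0.04796 = 137 days.

137 days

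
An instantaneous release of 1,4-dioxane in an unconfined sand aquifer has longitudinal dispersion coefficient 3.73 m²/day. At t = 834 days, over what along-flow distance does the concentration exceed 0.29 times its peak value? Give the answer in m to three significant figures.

248 m

The plume is Gaussian with σ = √(2Dt) = √(2 × 3.73 × 834) = 78.88 m.
C/C_peak = exp(−Δx²/(2σ²)) = 0.29 ⇒ Δx = σ·√(−2 ln 0.29) = 78.88 × 1.573 = 124.1 m.
Width = 2Δx = 248 m.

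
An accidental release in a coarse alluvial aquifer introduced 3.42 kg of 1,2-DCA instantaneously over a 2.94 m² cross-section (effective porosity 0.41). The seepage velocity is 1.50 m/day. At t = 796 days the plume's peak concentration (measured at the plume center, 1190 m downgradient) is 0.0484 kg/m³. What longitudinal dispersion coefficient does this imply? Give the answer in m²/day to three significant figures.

At the plume center C_max = M/(n_e·A·√(4πDt)), so D = M²/(4πt·(n_e·A·C_max)²).
n_e·A·C_max = 0.41 × 2.94 × 0.0484 = 0.05834 kg/m.
D = 3.42²/(4π × 796 × 0.05834²) = 0.344 m²/day.

0.344 m²/day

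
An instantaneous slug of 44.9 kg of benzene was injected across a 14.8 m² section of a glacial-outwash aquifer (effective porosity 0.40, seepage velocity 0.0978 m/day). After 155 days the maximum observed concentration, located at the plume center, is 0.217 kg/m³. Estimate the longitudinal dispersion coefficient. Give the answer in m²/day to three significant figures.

At the plume center C_max = M/(n_e·A·√(4πDt)), so D = M²/(4πt·(n_e·A·C_max)²).
n_e·A·C_max = 0.40 × 14.8 × 0.217 = 1.285 kg/m.
D = 44.9²/(4π × 155 × 1.285²) = 0.627 m²/day.

0.627 m²/day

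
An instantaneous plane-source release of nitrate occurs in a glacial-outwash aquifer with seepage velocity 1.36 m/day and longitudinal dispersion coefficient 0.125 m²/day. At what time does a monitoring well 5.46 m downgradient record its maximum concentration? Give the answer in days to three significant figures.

3.95 days

For the 1D instantaneous-source solution, setting ∂C/∂t = 0 at fixed x gives v²t² + 2Dt − x² = 0, so t = (√(D² + v²x²) − D)/v².
√(D² + v²x²) = √(0.125² + 1.36² × 5.46²) = 7.427; v² = 1.8496.
t = (7.427 − 0.125)/1.8496 = 3.95 days (vs. the pure-advection estimate x/v = 4.01 d).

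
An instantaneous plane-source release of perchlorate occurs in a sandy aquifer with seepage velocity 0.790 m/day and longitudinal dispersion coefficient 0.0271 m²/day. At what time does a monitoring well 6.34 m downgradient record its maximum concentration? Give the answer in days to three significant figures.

For the 1D instantaneous-source solution, setting ∂C/∂t = 0 at fixed x gives v²t² + 2Dt − x² = 0, so t = (√(D² + v²x²) − D)/v².
√(D² + v²x²) = √(0.0271² + 0.790² × 6.34²) = 5.009; v² = 0.6241.
t = (5.009 − 0.0271)/0.6241 = 7.98 days (vs. the pure-advection estimate x/v = 8.03 d).

7.98 days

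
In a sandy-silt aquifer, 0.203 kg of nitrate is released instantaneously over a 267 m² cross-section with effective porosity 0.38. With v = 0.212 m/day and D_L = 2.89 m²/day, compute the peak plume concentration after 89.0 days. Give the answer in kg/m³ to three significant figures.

3.52e-05 kg/m³

The peak of an instantaneous 1D plume sits at x = vt; there the Gaussian factor is 1 and C_max = M/(n_e·A·√(4πDt)), where n_e·A is the pore area the mass is dissolved in.
√(4πDt) = √(4π × 2.89 × 89.0) = 56.85 m, so C_max = 0.203/(0.38 × 267 × 56.85) = 3.52e-05 kg/m³.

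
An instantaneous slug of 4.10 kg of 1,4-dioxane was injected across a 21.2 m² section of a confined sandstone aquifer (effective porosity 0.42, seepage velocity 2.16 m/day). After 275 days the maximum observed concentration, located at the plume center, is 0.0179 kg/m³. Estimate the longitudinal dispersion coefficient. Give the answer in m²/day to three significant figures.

0.191 m²/day

At the plume center C_max = M/(n_e·A·√(4πDt)), so D = M²/(4πt·(n_e·A·C_max)²).
n_e·A·C_max = 0.42 × 21.2 × 0.0179 = 0.1594 kg/m.
D = 4.10²/(4π × 275 × 0.1594²) = 0.191 m²/day.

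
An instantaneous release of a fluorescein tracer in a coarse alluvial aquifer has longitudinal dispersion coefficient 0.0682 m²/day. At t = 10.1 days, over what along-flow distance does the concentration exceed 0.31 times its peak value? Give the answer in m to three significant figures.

The plume is Gaussian with σ = √(2Dt) = √(2 × 0.0682 × 10.1) = 1.174 m.
C/C_peak = exp(−Δx²/(2σ²)) = 0.31 ⇒ Δx = σ·√(−2 ln 0.31) = 1.174 × 1.530 = 1.796 m.
Width = 2Δx = 3.59 m.

3.59 m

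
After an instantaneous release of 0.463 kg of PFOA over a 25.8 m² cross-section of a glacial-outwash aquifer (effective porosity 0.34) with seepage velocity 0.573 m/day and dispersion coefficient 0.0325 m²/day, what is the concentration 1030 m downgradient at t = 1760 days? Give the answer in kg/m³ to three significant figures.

For an instantaneous plane source, C(x,t) = M/(n_e·A·√(4πDt)) · exp(−(x−vt)²/(4Dt)), with n_e·A the pore (flow) area.
Plume center vt = 0.573 × 1760 = 1008.48 m, so the well at 1030 m is 21.52 m downgradient of the peak.
√(4πDt) = 26.81 m, giving peak height M/(n_e·A·√(4πDt)) = 0.463/(0.34 × 25.8 × 26.81) = 0.001969 kg/m³.
(x−vt)²/(4Dt) = (21.52)²/(4 × 0.0325 × 1760) = 2.024; exp(−2.024) = 0.1321.
C = 0.001969 × 0.1321 = 0.000260 kg/m³.

0.000260 kg/m³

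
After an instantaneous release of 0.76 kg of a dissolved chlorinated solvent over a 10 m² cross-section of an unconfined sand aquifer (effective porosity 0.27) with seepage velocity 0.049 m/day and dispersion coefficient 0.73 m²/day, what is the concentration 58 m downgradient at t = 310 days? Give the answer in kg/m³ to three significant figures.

For an instantaneous plane source, C(x,t) = M/(n_e·A·√(4πDt)) · exp(−(x−vt)²/(4Dt)), with n_e·A the pore (flow) area.
Plume center vt = 0.049 × 310 = 15.19 m, so the well at 58 m is 42.81 m downgradient of the peak.
√(4πDt) = 53.33 m, giving peak height M/(n_e·A·√(4πDt)) = 0.76/(0.27 × 10 × 53.33) = 0.005278 kg/m³.
(x−vt)²/(4Dt) = (42.81)²/(4 × 0.73 × 310) = 2.025; exp(−2.025) = 0.1320.
C = 0.005278 × 0.1320 = 0.000697 kg/m³.

0.000697 kg/m³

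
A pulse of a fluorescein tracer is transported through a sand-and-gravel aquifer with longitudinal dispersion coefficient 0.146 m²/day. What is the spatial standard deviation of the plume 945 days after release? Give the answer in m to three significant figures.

Dispersive spreading gives a Gaussian with σ² = 2Dt; advection only shifts the center.
σ = √(2 × 0.146 × 945) = 16.6 m.

16.6 m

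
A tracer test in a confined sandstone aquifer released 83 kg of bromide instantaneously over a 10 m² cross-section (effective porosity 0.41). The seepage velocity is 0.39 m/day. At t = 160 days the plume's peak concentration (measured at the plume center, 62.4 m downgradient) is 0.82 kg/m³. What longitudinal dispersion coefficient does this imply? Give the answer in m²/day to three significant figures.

0.303 m²/day

At the plume center C_max = M/(n_e·A·√(4πDt)), so D = M²/(4πt·(n_e·A·C_max)²).
n_e·A·C_max = 0.41 × 10 × 0.82 = 3.362 kg/m.
D = 83²/(4π × 160 × 3.362²) = 0.303 m²/day.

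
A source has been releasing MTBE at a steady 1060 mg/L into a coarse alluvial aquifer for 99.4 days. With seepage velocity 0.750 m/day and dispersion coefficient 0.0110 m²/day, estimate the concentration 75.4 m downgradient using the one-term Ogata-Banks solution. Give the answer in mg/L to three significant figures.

For a continuous step input, C/C₀ ≈ ½·erfc((x−vt)/(2√(Dt))).
vt = 0.750 × 99.4 = 74.55 m and 2√(Dt) = 2√(0.0110 × 99.4) = 2.091 m.
Argument (x−vt)/(2√(Dt)) = (75.4 − 74.55)/2.091 = 0.4065; ½·erfc(0.4065) = 0.2827.
C = 1060 × 0.2827 = 300 mg/L.

300 mg/L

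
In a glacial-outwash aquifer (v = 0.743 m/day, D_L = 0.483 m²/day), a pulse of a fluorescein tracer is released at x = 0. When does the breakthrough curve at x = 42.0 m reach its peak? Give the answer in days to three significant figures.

For the 1D instantaneous-source solution, setting ∂C/∂t = 0 at fixed x gives v²t² + 2Dt − x² = 0, so t = (√(D² + v²x²) − D)/v².
√(D² + v²x²) = √(0.483² + 0.743² × 42.0²) = 31.21; v² = 0.552049.
t = (31.21 − 0.483)/0.552049 = 55.7 days (vs. the pure-advection estimate x/v = 56.5 d).

55.7 days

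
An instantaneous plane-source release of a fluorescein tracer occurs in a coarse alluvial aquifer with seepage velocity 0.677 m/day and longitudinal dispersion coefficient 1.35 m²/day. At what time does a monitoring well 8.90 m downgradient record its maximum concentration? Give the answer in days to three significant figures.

10.5 days

For the 1D instantaneous-source solution, setting ∂C/∂t = 0 at fixed x gives v²t² + 2Dt − x² = 0, so t = (√(D² + v²x²) − D)/v².
√(D² + v²x²) = √(1.35² + 0.677² × 8.90²) = 6.175; v² = 0.458329.
t = (6.175 − 1.35)/0.458329 = 10.5 days (vs. the pure-advection estimate x/v = 13.1 d).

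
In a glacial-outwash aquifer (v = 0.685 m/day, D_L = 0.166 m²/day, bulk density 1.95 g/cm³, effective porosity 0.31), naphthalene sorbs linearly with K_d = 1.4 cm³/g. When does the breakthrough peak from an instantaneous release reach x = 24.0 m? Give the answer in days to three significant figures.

Retardation factor R = 1 + ρ_b·K_d/n = 1 + 1.95 × 1.4/0.31 = 9.806.
Sorption retards both mechanisms: v_R = v/R = 0.06986 m/day, D_R = D/R = 0.01693 m²/day.
Peak time from v_R²t² + 2D_R t − x² = 0: t = (√(D_R² + v_R²x²) − D_R)/v_R².
√(D_R² + v_R²x²) = √(0.01693² + 0.06986² × 24.0²) = 1.677; v_R² = 0.004880.
t = (1.677 − 0.01693)/0.004880 = 340 days.

340 days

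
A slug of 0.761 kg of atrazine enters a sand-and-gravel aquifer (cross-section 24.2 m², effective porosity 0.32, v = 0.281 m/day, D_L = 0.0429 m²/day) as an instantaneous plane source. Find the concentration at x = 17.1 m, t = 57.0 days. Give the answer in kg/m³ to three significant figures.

For an instantaneous plane source, C(x,t) = M/(n_e·A·√(4πDt)) · exp(−(x−vt)²/(4Dt)), with n_e·A the pore (flow) area.
Plume center vt = 0.281 × 57.0 = 16.017 m, so the well at 17.1 m is 1.083 m downgradient of the peak.
√(4πDt) = 5.543 m, giving peak height M/(n_e·A·√(4πDt)) = 0.761/(0.32 × 24.2 × 5.543) = 0.01773 kg/m³.
(x−vt)²/(4Dt) = (1.083)²/(4 × 0.0429 × 57.0) = 0.1199; exp(−0.1199) = 0.8870.
C = 0.01773 × 0.8870 = 0.0157 kg/m³.

0.0157 kg/m³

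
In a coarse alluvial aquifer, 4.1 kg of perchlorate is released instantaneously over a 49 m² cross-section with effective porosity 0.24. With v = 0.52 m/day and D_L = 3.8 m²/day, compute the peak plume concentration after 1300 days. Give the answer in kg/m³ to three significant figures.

0.00140 kg/m³

The peak of an instantaneous 1D plume sits at x = vt; there the Gaussian factor is 1 and C_max = M/(n_e·A·√(4πDt)), where n_e·A is the pore area the mass is dissolved in.
√(4πDt) = √(4π × 3.8 × 1300) = 249.2 m, so C_max = 4.1/(0.24 × 49 × 249.2) = 0.00140 kg/m³.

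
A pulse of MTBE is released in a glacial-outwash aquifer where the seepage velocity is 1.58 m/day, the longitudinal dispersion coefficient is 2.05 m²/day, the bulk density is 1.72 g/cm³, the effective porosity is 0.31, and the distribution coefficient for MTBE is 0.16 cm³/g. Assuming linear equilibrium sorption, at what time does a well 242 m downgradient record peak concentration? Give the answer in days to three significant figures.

Retardation factor R = 1 + ρ_b·K_d/n = 1 + 1.72 × 0.16/0.31 = 1.888.
Sorption retards both mechanisms: v_R = v/R = 0.8369 m/day, D_R = D/R = 1.086 m²/day.
Peak time from v_R²t² + 2D_R t − x² = 0: t = (√(D_R² + v_R²x²) − D_R)/v_R².
√(D_R² + v_R²x²) = √(1.086² + 0.8369² × 242²) = 202.5; v_R² = 0.7004.
t = (202.5 − 1.086)/0.7004 = 288 days.

288 days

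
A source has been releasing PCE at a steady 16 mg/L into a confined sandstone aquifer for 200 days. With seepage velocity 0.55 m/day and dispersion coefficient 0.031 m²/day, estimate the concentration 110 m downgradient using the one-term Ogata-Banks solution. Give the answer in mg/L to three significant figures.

8.00 mg/L

For a continuous step input, C/C₀ ≈ ½·erfc((x−vt)/(2√(Dt))).
vt = 0.55 × 200 = 110 m and 2√(Dt) = 2√(0.031 × 200) = 4.980 m.
Argument (x−vt)/(2√(Dt)) = (110 − 110)/4.980 = 0; ½·erfc(0) = 0.5000.
C = 16 × 0.5000 = 8.00 mg/L.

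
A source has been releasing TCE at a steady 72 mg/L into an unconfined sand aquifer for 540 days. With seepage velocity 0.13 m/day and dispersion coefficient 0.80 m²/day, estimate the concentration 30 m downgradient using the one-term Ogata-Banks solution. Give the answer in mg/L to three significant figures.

65.8 mg/L

For a continuous step input, C/C₀ ≈ ½·erfc((x−vt)/(2√(Dt))).
vt = 0.13 × 540 = 70.2 m and 2√(Dt) = 2√(0.80 × 540) = 41.57 m.
Argument (x−vt)/(2√(Dt)) = (30 − 70.2)/41.57 = -0.9670; ½·erfc(-0.9670) = 0.9143.
C = 72 × 0.9143 = 65.8 mg/L.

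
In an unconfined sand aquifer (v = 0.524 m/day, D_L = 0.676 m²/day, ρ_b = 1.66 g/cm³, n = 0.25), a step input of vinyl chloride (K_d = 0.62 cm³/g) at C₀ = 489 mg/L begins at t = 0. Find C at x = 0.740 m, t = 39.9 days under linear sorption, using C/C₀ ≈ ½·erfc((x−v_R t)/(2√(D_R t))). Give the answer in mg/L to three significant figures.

Retardation factor R = 1 + ρ_b·K_d/n = 1 + 1.66 × 0.62/0.25 = 5.117.
Sorption retards both mechanisms: v_R = v/R = 0.1024 m/day, D_R = D/R = 0.1321 m²/day.
v_R·t = 0.1024 × 39.9 = 4.08576 m; 2√(D_R t) = 4.592 m; argument = (0.740 − 4.08576)/4.592 = -0.7286.
C = C₀ × ½·erfc(-0.7286) = 489 × 0.8486 = 415 mg/L.

415 mg/L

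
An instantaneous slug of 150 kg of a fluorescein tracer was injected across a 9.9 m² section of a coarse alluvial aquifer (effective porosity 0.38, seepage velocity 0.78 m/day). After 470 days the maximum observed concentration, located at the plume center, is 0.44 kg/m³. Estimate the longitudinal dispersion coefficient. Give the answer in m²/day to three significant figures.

1.39 m²/day

At the plume center C_max = M/(n_e·A·√(4πDt)), so D = M²/(4πt·(n_e·A·C_max)²).
n_e·A·C_max = 0.38 × 9.9 × 0.44 = 1.655 kg/m.
D = 150²/(4π × 470 × 1.655²) = 1.39 m²/day.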